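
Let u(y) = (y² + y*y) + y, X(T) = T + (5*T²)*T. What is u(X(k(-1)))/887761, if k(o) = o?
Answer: 66/887761 ≈ 7.4344e-5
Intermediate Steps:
X(T) = T + 5*T³
u(y) = y + 2*y² (u(y) = (y² + y²) + y = 2*y² + y = y + 2*y²)
u(X(k(-1)))/887761 = ((-1 + 5*(-1)³)*(1 + 2*(-1 + 5*(-1)³)))/887761 = ((-1 + 5*(-1))*(1 + 2*(-1 + 5*(-1))))*(1/887761) = ((-1 - 5)*(1 + 2*(-1 - 5)))*(1/887761) = -6*(1 + 2*(-6))*(1/887761) = -6*(1 - 12)*(1/887761) = -6*(-11)*(1/887761) = 66*(1/887761) = 66/887761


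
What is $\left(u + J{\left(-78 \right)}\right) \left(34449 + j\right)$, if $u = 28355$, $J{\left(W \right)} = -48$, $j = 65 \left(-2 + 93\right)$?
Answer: $1142583748$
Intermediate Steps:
$j = 5915$ ($j = 65 \cdot 91 = 5915$)
$\left(u + J{\left(-78 \right)}\right) \left(34449 + j\right) = \left(28355 - 48\right) \left(34449 + 5915\right) = 28307 \cdot 40364 = 1142583748$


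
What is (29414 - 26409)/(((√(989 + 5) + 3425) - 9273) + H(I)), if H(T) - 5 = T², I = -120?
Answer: 5142757/14644251 - 601*√994/14644251 ≈ 0.34989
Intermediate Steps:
H(T) = 5 + T²
(29414 - 26409)/(((√(989 + 5) + 3425) - 9273) + H(I)) = (29414 - 26409)/(((√(989 + 5) + 3425) - 9273) + (5 + (-120)²)) = 3005/(((√994 + 3425) - 9273) + (5 + 14400)) = 3005/(((3425 + √994) - 9273) + 14405) = 3005/((-5848 + √994) + 14405) = 3005/(8557 + √994)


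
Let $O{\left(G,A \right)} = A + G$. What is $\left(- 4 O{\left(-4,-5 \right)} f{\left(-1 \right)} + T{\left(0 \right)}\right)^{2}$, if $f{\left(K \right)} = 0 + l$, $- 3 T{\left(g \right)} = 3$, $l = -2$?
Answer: $5329$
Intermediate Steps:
$T{\left(g \right)} = -1$ ($T{\left(g \right)} = \left(- \frac{1}{3}\right) 3 = -1$)
$f{\left(K \right)} = -2$ ($f{\left(K \right)} = 0 - 2 = -2$)
$\left(- 4 O{\left(-4,-5 \right)} f{\left(-1 \right)} + T{\left(0 \right)}\right)^{2} = \left(- 4 \left(-5 - 4\right) \left(-2\right) - 1\right)^{2} = \left(\left(-4\right) \left(-9\right) \left(-2\right) - 1\right)^{2} = \left(36 \left(-2\right) - 1\right)^{2} = \left(-72 - 1\right)^{2} = \left(-73\right)^{2} = 5329$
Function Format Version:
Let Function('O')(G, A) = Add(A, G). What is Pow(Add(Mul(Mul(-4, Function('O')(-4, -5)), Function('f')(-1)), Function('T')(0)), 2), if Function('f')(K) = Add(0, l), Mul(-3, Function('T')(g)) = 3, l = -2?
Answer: 5329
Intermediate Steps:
Function('T')(g) = -1 (Function('T')(g) = Mul(Rational(-1, 3), 3) = -1)
Function('f')(K) = -2 (Function('f')(K) = Add(0, -2) = -2)
Pow(Add(Mul(Mul(-4, Function('O')(-4, -5)), Function('f')(-1)), Function('T')(0)), 2) = Pow(Add(Mul(Mul(-4, Add(-5, -4)), -2), -1), 2) = Pow(Add(Mul(Mul(-4, -9), -2), -1), 2) = Pow(Add(Mul(36, -2), -1), 2) = Pow(Add(-72, -1), 2) = Pow(-73, 2) = 5329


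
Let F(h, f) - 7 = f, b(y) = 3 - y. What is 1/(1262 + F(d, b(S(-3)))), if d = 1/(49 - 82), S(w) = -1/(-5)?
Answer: 5/6359 ≈ 0.00078629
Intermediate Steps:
S(w) = 1/5 (S(w) = -1*(-1/5) = 1/5)
d = -1/33 (d = 1/(-33) = -1/33 ≈ -0.030303)
F(h, f) = 7 + f
1/(1262 + F(d, b(S(-3)))) = 1/(1262 + (7 + (3 - 1*1/5))) = 1/(1262 + (7 + (3 - 1/5))) = 1/(1262 + (7 + 14/5)) = 1/(1262 + 49/5) = 1/(6359/5) = 5/6359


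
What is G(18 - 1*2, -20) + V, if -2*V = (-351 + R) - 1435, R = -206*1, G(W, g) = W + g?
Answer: 992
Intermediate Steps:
R = -206
V = 996 (V = -((-351 - 206) - 1435)/2 = -(-557 - 1435)/2 = -½*(-1992) = 996)
G(18 - 1*2, -20) + V = ((18 - 1*2) - 20) + 996 = ((18 - 2) - 20) + 996 = (16 - 20) + 996 = -4 + 996 = 992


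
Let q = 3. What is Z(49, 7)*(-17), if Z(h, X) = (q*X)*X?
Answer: -2499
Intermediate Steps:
Z(h, X) = 3*X² (Z(h, X) = (3*X)*X = 3*X²)
Z(49, 7)*(-17) = (3*7²)*(-17) = (3*49)*(-17) = 147*(-17) = -2499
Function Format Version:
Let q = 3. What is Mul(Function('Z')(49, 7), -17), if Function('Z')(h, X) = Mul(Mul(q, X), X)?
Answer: -2499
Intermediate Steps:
Function('Z')(h, X) = Mul(3, Pow(X, 2)) (Function('Z')(h, X) = Mul(Mul(3, X), X) = Mul(3, Pow(X, 2)))
Mul(Function('Z')(49, 7), -17) = Mul(Mul(3, Pow(7, 2)), -17) = Mul(Mul(3, 49), -17) = Mul(147, -17) = -2499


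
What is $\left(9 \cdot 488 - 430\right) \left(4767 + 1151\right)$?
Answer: $23447116$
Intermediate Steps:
$\left(9 \cdot 488 - 430\right) \left(4767 + 1151\right) = \left(4392 - 430\right) 5918 = 3962 \cdot 5918 = 23447116$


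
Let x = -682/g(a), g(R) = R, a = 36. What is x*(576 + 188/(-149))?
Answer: -14600938/1341 ≈ -10888.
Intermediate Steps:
x = -341/18 (x = -682/36 = -682*1/36 = -341/18 ≈ -18.944)
x*(576 + 188/(-149)) = -341*(576 + 188/(-149))/18 = -341*(576 + 188*(-1/149))/18 = -341*(576 - 188/149)/18 = -341/18*85636/149 = -14600938/1341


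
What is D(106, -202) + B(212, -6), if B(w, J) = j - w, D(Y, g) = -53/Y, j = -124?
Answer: -673/2 ≈ -336.50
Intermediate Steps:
B(w, J) = -124 - w
D(106, -202) + B(212, -6) = -53/106 + (-124 - 1*212) = -53*1/106 + (-124 - 212) = -1/2 - 336 = -673/2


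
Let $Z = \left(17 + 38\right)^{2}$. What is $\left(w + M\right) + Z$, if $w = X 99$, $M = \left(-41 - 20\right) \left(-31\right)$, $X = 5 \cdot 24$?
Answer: $16796$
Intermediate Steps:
$X = 120$
$M = 1891$ ($M = \left(-61\right) \left(-31\right) = 1891$)
$w = 11880$ ($w = 120 \cdot 99 = 11880$)
$Z = 3025$ ($Z = 55^{2} = 3025$)
$\left(w + M\right) + Z = \left(11880 + 1891\right) + 3025 = 13771 + 3025 = 16796$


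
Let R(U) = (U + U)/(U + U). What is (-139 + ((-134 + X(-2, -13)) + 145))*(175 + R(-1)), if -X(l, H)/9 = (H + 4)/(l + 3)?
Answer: -8272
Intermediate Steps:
R(U) = 1 (R(U) = (2*U)/((2*U)) = (2*U)*(1/(2*U)) = 1)
X(l, H) = -9*(4 + H)/(3 + l) (X(l, H) = -9*(H + 4)/(l + 3) = -9*(4 + H)/(3 + l))
(-139 + ((-134 + X(-2, -13)) + 145))*(175 + R(-1)) = (-139 + ((-134 + 9*(-4 - 1*(-13))/(3 - 2)) + 145))*(175 + 1) = (-139 + ((-134 + 9*(-4 + 13)/1) + 145))*176 = (-139 + ((-134 + 9*1*9) + 145))*176 = (-139 + ((-134 + 81) + 145))*176 = (-139 + (-53 + 145))*176 = (-139 + 92)*176 = -47*176 = -8272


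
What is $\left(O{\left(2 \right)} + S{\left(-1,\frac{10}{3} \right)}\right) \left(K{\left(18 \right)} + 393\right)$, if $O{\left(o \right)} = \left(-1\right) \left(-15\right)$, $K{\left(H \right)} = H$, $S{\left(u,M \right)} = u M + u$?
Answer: $4384$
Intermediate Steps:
$S{\left(u,M \right)} = u + M u$ ($S{\left(u,M \right)} = M u + u = u + M u$)
$O{\left(o \right)} = 15$
$\left(O{\left(2 \right)} + S{\left(-1,\frac{10}{3} \right)}\right) \left(K{\left(18 \right)} + 393\right) = \left(15 - \left(1 + \frac{10}{3}\right)\right) \left(18 + 393\right) = \left(15 - \left(1 + 10 \cdot \frac{1}{3}\right)\right) 411 = \left(15 - \left(1 + \frac{10}{3}\right)\right) 411 = \left(15 - \frac{13}{3}\right) 411 = \frac{32}{3} \cdot 411 = 4384$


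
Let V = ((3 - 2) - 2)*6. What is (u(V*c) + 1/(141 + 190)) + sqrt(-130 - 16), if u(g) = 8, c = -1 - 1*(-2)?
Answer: 2649/331 + I*sqrt(146) ≈ 8.003 + 12.083*I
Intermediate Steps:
V = -6 (V = (1 - 2)*6 = -1*6 = -6)
c = 1 (c = -1 + 2 = 1)
(u(V*c) + 1/(141 + 190)) + sqrt(-130 - 16) = (8 + 1/(141 + 190)) + sqrt(-130 - 16) = (8 + 1/331) + sqrt(-146) = (8 + 1/331) + I*sqrt(146) = 2649/331 + I*sqrt(146)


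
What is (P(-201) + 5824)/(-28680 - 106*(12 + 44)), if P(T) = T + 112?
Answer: -5735/34616 ≈ -0.16567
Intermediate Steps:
P(T) = 112 + T
(P(-201) + 5824)/(-28680 - 106*(12 + 44)) = ((112 - 201) + 5824)/(-28680 - 106*(12 + 44)) = (-89 + 5824)/(-28680 - 106*56) = 5735/(-28680 - 5936) = 5735/(-34616) = 5735*(-1/34616) = -5735/34616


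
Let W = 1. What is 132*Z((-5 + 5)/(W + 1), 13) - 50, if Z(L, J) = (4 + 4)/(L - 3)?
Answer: -402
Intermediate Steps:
Z(L, J) = 8/(-3 + L)
132*Z((-5 + 5)/(W + 1), 13) - 50 = 132*(8/(-3 + (-5 + 5)/(1 + 1))) - 50 = 132*(8/(-3 + 0/2)) - 50 = 132*(8/(-3 + 0*(1/2))) - 50 = 132*(8/(-3 + 0)) - 50 = 132*(8/(-3)) - 50 = 132*(8*(-1/3)) - 50 = 132*(-8/3) - 50 = -352 - 50 = -402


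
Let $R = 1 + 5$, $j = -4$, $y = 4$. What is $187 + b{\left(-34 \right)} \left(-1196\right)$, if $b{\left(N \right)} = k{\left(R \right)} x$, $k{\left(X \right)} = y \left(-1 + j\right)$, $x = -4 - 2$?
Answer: $-143333$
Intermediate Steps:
$R = 6$
$x = -6$ ($x = -4 - 2 = -6$)
$k{\left(X \right)} = -20$ ($k{\left(X \right)} = 4 \left(-1 - 4\right) = 4 \left(-5\right) = -20$)
$b{\left(N \right)} = 120$ ($b{\left(N \right)} = \left(-20\right) \left(-6\right) = 120$)
$187 + b{\left(-34 \right)} \left(-1196\right) = 187 + 120 \left(-1196\right) = 187 - 143520 = -143333$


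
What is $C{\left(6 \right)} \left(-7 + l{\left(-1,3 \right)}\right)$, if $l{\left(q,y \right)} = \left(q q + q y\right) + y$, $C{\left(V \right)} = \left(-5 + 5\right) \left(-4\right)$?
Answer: $0$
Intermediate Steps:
$C{\left(V \right)} = 0$ ($C{\left(V \right)} = 0 \left(-4\right) = 0$)
$l{\left(q,y \right)} = y + q^{2} + q y$ ($l{\left(q,y \right)} = \left(q^{2} + q y\right) + y = y + q^{2} + q y$)
$C{\left(6 \right)} \left(-7 + l{\left(-1,3 \right)}\right) = 0 \left(-7 + \left(3 + \left(-1\right)^{2} - 3\right)\right) = 0 \left(-7 + \left(3 + 1 - 3\right)\right) = 0 \left(-7 + 1\right) = 0 \left(-6\right) = 0$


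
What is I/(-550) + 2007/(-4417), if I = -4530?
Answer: 1890516/242935 ≈ 7.7820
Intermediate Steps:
I/(-550) + 2007/(-4417) = -4530/(-550) + 2007/(-4417) = -4530*(-1/550) + 2007*(-1/4417) = 453/55 - 2007/4417 = 1890516/242935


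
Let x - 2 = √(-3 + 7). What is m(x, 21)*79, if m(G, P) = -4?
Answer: -316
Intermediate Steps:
x = 4 (x = 2 + √(-3 + 7) = 2 + √4 = 2 + 2 = 4)
m(x, 21)*79 = -4*79 = -316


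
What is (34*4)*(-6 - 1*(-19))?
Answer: 1768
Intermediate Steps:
(34*4)*(-6 - 1*(-19)) = 136*(-6 + 19) = 136*13 = 1768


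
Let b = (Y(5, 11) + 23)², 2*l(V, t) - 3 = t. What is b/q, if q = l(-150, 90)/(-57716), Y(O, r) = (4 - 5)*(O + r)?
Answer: -5656168/93 ≈ -60819.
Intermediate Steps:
Y(O, r) = -O - r (Y(O, r) = -(O + r) = -O - r)
l(V, t) = 3/2 + t/2
b = 49 (b = ((-1*5 - 1*11) + 23)² = ((-5 - 11) + 23)² = (-16 + 23)² = 7² = 49)
q = -93/115432 (q = (3/2 + (½)*90)/(-57716) = (3/2 + 45)*(-1/57716) = (93/2)*(-1/57716) = -93/115432 ≈ -0.00080567)
b/q = 49/(-93/115432) = 49*(-115432/93) = -5656168/93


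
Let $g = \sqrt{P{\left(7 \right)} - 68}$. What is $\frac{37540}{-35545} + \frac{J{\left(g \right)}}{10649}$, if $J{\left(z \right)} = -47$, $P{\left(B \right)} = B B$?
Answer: $- \frac{80286815}{75703741} \approx -1.0605$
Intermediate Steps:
$P{\left(B \right)} = B^{2}$
$g = i \sqrt{19}$ ($g = \sqrt{7^{2} - 68} = \sqrt{49 - 68} = \sqrt{-19} = i \sqrt{19} \approx 4.3589 i$)
$\frac{37540}{-35545} + \frac{J{\left(g \right)}}{10649} = \frac{37540}{-35545} - \frac{47}{10649} = 37540 \left(- \frac{1}{35545}\right) - \frac{47}{10649} = - \frac{7508}{7109} - \frac{47}{10649} = - \frac{80286815}{75703741}$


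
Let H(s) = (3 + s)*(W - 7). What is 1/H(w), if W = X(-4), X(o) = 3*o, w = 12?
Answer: -1/285 ≈ -0.0035088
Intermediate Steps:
W = -12 (W = 3*(-4) = -12)
H(s) = -57 - 19*s (H(s) = (3 + s)*(-12 - 7) = (3 + s)*(-19) = -57 - 19*s)
1/H(w) = 1/(-57 - 19*12) = 1/(-57 - 228) = 1/(-285) = -1/285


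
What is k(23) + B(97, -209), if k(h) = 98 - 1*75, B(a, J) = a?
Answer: 120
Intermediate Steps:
k(h) = 23 (k(h) = 98 - 75 = 23)
k(23) + B(97, -209) = 23 + 97 = 120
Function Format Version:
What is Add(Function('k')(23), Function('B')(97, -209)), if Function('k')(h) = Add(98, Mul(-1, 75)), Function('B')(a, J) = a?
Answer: 120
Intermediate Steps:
Function('k')(h) = 23 (Function('k')(h) = Add(98, -75) = 23)
Add(Function('k')(23), Function('B')(97, -209)) = Add(23, 97) = 120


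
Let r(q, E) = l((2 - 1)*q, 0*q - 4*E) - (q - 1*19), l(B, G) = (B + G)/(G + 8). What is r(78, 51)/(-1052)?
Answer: 817/14728 ≈ 0.055473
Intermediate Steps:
l(B, G) = (B + G)/(8 + G)
r(q, E) = 19 - q + (q - 4*E)/(8 - 4*E) (r(q, E) = ((2 - 1)*q + (0*q - 4*E))/(8 + (0*q - 4*E)) - (q - 1*19) = (1*q + (0 - 4*E))/(8 + (0 - 4*E)) - (q - 19) = (q - 4*E)/(8 - 4*E) - (-19 + q) = (q - 4*E)/(8 - 4*E) + (19 - q) = 19 - q + (q - 4*E)/(8 - 4*E))
r(78, 51)/(-1052) = ((51 - ¼*78 + (-2 + 51)*(19 - 1*78))/(-2 + 51))/(-1052) = ((51 - 39/2 + 49*(19 - 78))/49)*(-1/1052) = ((51 - 39/2 + 49*(-59))/49)*(-1/1052) = ((51 - 39/2 - 2891)/49)*(-1/1052) = ((1/49)*(-5719/2))*(-1/1052) = -817/14*(-1/1052) = 817/14728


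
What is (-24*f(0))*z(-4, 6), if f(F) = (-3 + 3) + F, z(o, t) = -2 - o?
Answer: 0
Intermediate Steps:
f(F) = F (f(F) = 0 + F = F)
(-24*f(0))*z(-4, 6) = (-24*0)*(-2 - 1*(-4)) = 0*(-2 + 4) = 0*2 = 0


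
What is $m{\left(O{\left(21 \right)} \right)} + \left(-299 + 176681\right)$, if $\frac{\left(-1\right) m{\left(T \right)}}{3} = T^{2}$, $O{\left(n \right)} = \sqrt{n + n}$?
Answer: $176256$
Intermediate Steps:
$O{\left(n \right)} = \sqrt{2} \sqrt{n}$ ($O{\left(n \right)} = \sqrt{2 n} = \sqrt{2} \sqrt{n}$)
$m{\left(T \right)} = - 3 T^{2}$
$m{\left(O{\left(21 \right)} \right)} + \left(-299 + 176681\right) = - 3 \left(\sqrt{2} \sqrt{21}\right)^{2} + \left(-299 + 176681\right) = - 3 \left(\sqrt{42}\right)^{2} + 176382 = \left(-3\right) 42 + 176382 = -126 + 176382 = 176256$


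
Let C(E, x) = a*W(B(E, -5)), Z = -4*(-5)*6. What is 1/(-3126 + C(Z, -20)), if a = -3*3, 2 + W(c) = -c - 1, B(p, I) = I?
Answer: -1/3144 ≈ -0.00031807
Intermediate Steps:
Z = 120 (Z = 20*6 = 120)
W(c) = -3 - c (W(c) = -2 + (-c - 1) = -2 + (-1 - c) = -3 - c)
a = -9
C(E, x) = -18 (C(E, x) = -9*(-3 - 1*(-5)) = -9*(-3 + 5) = -9*2 = -18)
1/(-3126 + C(Z, -20)) = 1/(-3126 - 18) = 1/(-3144) = -1/3144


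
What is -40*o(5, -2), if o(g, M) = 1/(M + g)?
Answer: -40/3 ≈ -13.333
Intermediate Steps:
-40*o(5, -2) = -40/(-2 + 5) = -40/3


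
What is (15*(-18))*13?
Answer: -3510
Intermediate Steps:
(15*(-18))*13 = -270*13 = -3510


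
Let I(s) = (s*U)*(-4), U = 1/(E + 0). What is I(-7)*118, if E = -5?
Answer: -3304/5 ≈ -660.80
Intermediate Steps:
U = -⅕ (U = 1/(-5 + 0) = 1/(-5) = -⅕ ≈ -0.20000)
I(s) = 4*s/5 (I(s) = (s*(-⅕))*(-4) = -s/5*(-4) = 4*s/5)
I(-7)*118 = ((⅘)*(-7))*118 = -28/5*118 = -3304/5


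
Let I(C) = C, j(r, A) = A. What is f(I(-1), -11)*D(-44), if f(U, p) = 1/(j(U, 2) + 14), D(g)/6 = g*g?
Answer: 726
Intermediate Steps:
D(g) = 6*g² (D(g) = 6*(g*g) = 6*g²)
f(U, p) = 1/16 (f(U, p) = 1/(2 + 14) = 1/16)
f(I(-1), -11)*D(-44) = (6*(-44)²)/16 = (6*1936)/16 = (1/16)*11616 = 726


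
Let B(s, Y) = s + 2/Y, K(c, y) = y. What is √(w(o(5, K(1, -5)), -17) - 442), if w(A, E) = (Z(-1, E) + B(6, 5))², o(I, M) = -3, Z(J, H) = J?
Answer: I*√10321/5 ≈ 20.318*I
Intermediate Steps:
w(A, E) = 729/25 (w(A, E) = (-1 + (6 + 2/5))² = (-1 + (6 + 2*(⅕)))² = (-1 + (6 + ⅖))² = (-1 + 32/5)² = (27/5)² = 729/25)
√(w(o(5, K(1, -5)), -17) - 442) = √(729/25 - 442) = √(-10321/25) = I*√10321/5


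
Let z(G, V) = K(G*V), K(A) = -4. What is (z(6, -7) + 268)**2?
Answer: 69696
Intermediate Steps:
z(G, V) = -4
(z(6, -7) + 268)**2 = (-4 + 268)**2 = 264**2 = 69696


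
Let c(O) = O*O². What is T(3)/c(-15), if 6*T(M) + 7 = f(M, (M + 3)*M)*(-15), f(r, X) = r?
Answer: 26/10125 ≈ 0.0025679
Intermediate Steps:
c(O) = O³
T(M) = -7/6 - 5*M/2 (T(M) = -7/6 + (M*(-15))/6 = -7/6 + (-15*M)/6 = -7/6 - 5*M/2)
T(3)/c(-15) = (-7/6 - 5/2*3)/((-15)³) = (-7/6 - 15/2)/(-3375) = -26/3*(-1/3375) = 26/10125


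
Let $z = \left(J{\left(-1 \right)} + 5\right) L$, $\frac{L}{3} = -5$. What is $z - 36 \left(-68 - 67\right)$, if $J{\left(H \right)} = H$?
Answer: $4800$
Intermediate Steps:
$L = -15$ ($L = 3 \left(-5\right) = -15$)
$z = -60$ ($z = \left(-1 + 5\right) \left(-15\right) = 4 \left(-15\right) = -60$)
$z - 36 \left(-68 - 67\right) = -60 - 36 \left(-68 - 67\right) = -60 - -4860 = -60 + 4860 = 4800$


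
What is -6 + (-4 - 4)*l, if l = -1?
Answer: 2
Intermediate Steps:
-6 + (-4 - 4)*l = -6 + (-4 - 4)*(-1) = -6 - 8*(-1) = -6 + 8 = 2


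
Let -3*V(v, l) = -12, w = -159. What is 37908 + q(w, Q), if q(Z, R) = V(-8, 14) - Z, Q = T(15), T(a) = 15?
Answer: 38071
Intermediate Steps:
V(v, l) = 4 (V(v, l) = -1/3*(-12) = 4)
Q = 15
q(Z, R) = 4 - Z
37908 + q(w, Q) = 37908 + (4 - 1*(-159)) = 37908 + (4 + 159) = 37908 + 163 = 38071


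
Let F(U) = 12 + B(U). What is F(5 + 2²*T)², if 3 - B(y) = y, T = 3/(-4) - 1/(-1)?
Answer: 81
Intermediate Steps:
T = ¼ (T = 3*(-¼) - 1*(-1) = -¾ + 1 = ¼ ≈ 0.25000)
B(y) = 3 - y
F(U) = 15 - U (F(U) = 12 + (3 - U) = 15 - U)
F(5 + 2²*T)² = (15 - (5 + 2²*(¼)))² = (15 - (5 + 4*(¼)))² = (15 - (5 + 1))² = (15 - 1*6)² = (15 - 6)² = 9² = 81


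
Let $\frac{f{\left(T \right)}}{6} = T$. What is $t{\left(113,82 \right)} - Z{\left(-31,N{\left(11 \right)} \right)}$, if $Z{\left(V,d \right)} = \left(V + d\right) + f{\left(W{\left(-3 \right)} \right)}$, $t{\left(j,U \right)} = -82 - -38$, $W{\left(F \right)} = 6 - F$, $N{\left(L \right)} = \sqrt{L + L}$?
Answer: $-67 - \sqrt{22} \approx -71.69$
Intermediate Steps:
$N{\left(L \right)} = \sqrt{2} \sqrt{L}$ ($N{\left(L \right)} = \sqrt{2 L} = \sqrt{2} \sqrt{L}$)
$f{\left(T \right)} = 6 T$
$t{\left(j,U \right)} = -44$ ($t{\left(j,U \right)} = -82 + 38 = -44$)
$Z{\left(V,d \right)} = 54 + V + d$ ($Z{\left(V,d \right)} = \left(V + d\right) + 6 \left(6 - -3\right) = \left(V + d\right) + 6 \left(6 + 3\right) = \left(V + d\right) + 6 \cdot 9 = \left(V + d\right) + 54 = 54 + V + d$)
$t{\left(113,82 \right)} - Z{\left(-31,N{\left(11 \right)} \right)} = -44 - \left(54 - 31 + \sqrt{2} \sqrt{11}\right) = -44 - \left(54 - 31 + \sqrt{22}\right) = -44 - \left(23 + \sqrt{22}\right) = -67 - \sqrt{22}$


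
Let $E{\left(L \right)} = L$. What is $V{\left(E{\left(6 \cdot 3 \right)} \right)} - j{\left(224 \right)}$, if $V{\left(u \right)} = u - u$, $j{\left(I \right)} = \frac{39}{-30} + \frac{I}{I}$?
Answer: $\frac{3}{10} \approx 0.3$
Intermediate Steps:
$j{\left(I \right)} = - \frac{3}{10}$ ($j{\left(I \right)} = 39 \left(- \frac{1}{30}\right) + 1 = - \frac{13}{10} + 1 = - \frac{3}{10}$)
$V{\left(u \right)} = 0$
$V{\left(E{\left(6 \cdot 3 \right)} \right)} - j{\left(224 \right)} = 0 - - \frac{3}{10} = 0 + \frac{3}{10} = \frac{3}{10}$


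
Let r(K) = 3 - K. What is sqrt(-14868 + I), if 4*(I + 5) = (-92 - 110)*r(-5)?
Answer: I*sqrt(15277) ≈ 123.6*I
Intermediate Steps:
I = -409 (I = -5 + ((-92 - 110)*(3 - 1*(-5)))/4 = -5 + (-202*(3 + 5))/4 = -5 + (-202*8)/4 = -5 + (1/4)*(-1616) = -5 - 404 = -409)
sqrt(-14868 + I) = sqrt(-14868 - 409) = sqrt(-15277) = I*sqrt(15277)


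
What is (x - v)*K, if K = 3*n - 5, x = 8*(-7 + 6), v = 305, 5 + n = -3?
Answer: 9077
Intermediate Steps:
n = -8 (n = -5 - 3 = -8)
x = -8 (x = 8*(-1) = -8)
K = -29 (K = 3*(-8) - 5 = -24 - 5 = -29)
(x - v)*K = (-8 - 1*305)*(-29) = (-8 - 305)*(-29) = -313*(-29) = 9077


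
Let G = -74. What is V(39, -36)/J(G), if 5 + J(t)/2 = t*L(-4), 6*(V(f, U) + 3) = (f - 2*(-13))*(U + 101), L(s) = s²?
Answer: -4207/14268 ≈ -0.29486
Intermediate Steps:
V(f, U) = -3 + (26 + f)*(101 + U)/6 (V(f, U) = -3 + ((f - 2*(-13))*(U + 101))/6 = -3 + ((f + 26)*(101 + U))/6 = -3 + ((26 + f)*(101 + U))/6 = -3 + (26 + f)*(101 + U)/6)
J(t) = -10 + 32*t (J(t) = -10 + 2*(t*(-4)²) = -10 + 2*(t*16) = -10 + 2*(16*t) = -10 + 32*t)
V(39, -36)/J(G) = (1304/3 + (13/3)*(-36) + (101/6)*39 + (⅙)*(-36)*39)/(-10 + 32*(-74)) = (1304/3 - 156 + 1313/2 - 234)/(-10 - 2368) = (4207/6)/(-2378) = (4207/6)*(-1/2378) = -4207/14268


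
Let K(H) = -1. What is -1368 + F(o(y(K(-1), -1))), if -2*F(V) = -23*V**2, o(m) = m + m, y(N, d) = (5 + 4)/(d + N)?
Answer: -873/2 ≈ -436.50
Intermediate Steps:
y(N, d) = 9/(N + d)
o(m) = 2*m
F(V) = 23*V**2/2 (F(V) = -(-23)*V**2/2 = 23*V**2/2)
-1368 + F(o(y(K(-1), -1))) = -1368 + 23*(2*(9/(-1 - 1)))**2/2 = -1368 + 23*(2*(9/(-2)))**2/2 = -1368 + 23*(2*(9*(-1/2)))**2/2 = -1368 + 23*(2*(-9/2))**2/2 = -1368 + (23/2)*(-9)**2 = -1368 + (23/2)*81 = -1368 + 1863/2 = -873/2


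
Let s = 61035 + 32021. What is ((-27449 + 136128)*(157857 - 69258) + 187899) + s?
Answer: 9629131676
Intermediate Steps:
s = 93056
((-27449 + 136128)*(157857 - 69258) + 187899) + s = ((-27449 + 136128)*(157857 - 69258) + 187899) + 93056 = (108679*88599 + 187899) + 93056 = (9628850721 + 187899) + 93056 = 9629038620 + 93056 = 9629131676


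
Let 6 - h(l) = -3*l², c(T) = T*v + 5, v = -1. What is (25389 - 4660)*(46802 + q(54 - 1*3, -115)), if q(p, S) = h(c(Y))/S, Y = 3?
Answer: 111567872548/115 ≈ 9.7016e+8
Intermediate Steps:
c(T) = 5 - T (c(T) = T*(-1) + 5 = -T + 5 = 5 - T)
h(l) = 6 + 3*l² (h(l) = 6 - (-3)*l² = 6 + 3*l²)
q(p, S) = 18/S (q(p, S) = (6 + 3*(5 - 1*3)²)/S = (6 + 3*(5 - 3)²)/S = (6 + 3*2²)/S = (6 + 3*4)/S = (6 + 12)/S = 18/S)
(25389 - 4660)*(46802 + q(54 - 1*3, -115)) = (25389 - 4660)*(46802 + 18/(-115)) = 20729*(46802 + 18*(-1/115)) = 20729*(46802 - 18/115) = 20729*(5382212/115) = 111567872548/115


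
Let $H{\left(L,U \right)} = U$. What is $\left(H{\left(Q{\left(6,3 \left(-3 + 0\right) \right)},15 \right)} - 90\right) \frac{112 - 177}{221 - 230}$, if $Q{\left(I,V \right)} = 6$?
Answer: $- \frac{1625}{3} \approx -541.67$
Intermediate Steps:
$\left(H{\left(Q{\left(6,3 \left(-3 + 0\right) \right)},15 \right)} - 90\right) \frac{112 - 177}{221 - 230} = \left(15 - 90\right) \frac{112 - 177}{221 - 230} = - 75 \left(- \frac{65}{-9}\right) = - 75 \left(\left(-65\right) \left(- \frac{1}{9}\right)\right) = \left(-75\right) \frac{65}{9} = - \frac{1625}{3}$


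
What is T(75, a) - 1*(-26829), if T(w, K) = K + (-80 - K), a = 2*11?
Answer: 26749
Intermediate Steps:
a = 22
T(w, K) = -80
T(75, a) - 1*(-26829) = -80 - 1*(-26829) = -80 + 26829 = 26749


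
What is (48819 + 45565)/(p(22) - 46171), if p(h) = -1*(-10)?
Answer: -94384/46161 ≈ -2.0447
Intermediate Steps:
p(h) = 10
(48819 + 45565)/(p(22) - 46171) = (48819 + 45565)/(10 - 46171) = 94384/(-46161) = 94384*(-1/46161) = -94384/46161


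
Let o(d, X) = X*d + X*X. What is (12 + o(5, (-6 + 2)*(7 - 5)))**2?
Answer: 1296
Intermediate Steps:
o(d, X) = X**2 + X*d (o(d, X) = X*d + X**2 = X**2 + X*d)
(12 + o(5, (-6 + 2)*(7 - 5)))**2 = (12 + ((-6 + 2)*(7 - 5))*((-6 + 2)*(7 - 5) + 5))**2 = (12 + (-4*2)*(-4*2 + 5))**2 = (12 - 8*(-8 + 5))**2 = (12 - 8*(-3))**2 = (12 + 24)**2 = 36**2 = 1296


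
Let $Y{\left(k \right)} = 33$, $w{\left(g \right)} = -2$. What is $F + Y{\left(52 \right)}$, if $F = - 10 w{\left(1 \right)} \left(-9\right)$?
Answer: $-147$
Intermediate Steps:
$F = -180$ ($F = \left(-10\right) \left(-2\right) \left(-9\right) = 20 \left(-9\right) = -180$)
$F + Y{\left(52 \right)} = -180 + 33 = -147$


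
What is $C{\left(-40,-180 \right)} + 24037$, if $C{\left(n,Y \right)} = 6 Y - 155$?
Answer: $22802$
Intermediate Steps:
$C{\left(n,Y \right)} = -155 + 6 Y$
$C{\left(-40,-180 \right)} + 24037 = \left(-155 + 6 \left(-180\right)\right) + 24037 = \left(-155 - 1080\right) + 24037 = -1235 + 24037 = 22802$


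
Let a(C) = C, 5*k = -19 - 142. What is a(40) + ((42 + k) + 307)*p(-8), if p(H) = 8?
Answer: 12872/5 ≈ 2574.4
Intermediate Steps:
k = -161/5 (k = (-19 - 142)/5 = (1/5)*(-161) = -161/5 ≈ -32.200)
a(40) + ((42 + k) + 307)*p(-8) = 40 + ((42 - 161/5) + 307)*8 = 40 + (49/5 + 307)*8 = 40 + (1584/5)*8 = 40 + 12672/5 = 12872/5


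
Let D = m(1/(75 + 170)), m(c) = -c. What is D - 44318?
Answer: -10857911/245 ≈ -44318.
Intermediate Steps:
D = -1/245 (D = -1/(75 + 170) = -1/245 ≈ -0.0040816)
D - 44318 = -1/245 - 44318 = -10857911/245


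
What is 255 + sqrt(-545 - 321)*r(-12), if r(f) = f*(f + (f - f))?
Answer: 255 + 144*I*sqrt(866) ≈ 255.0 + 4237.6*I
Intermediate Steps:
r(f) = f**2 (r(f) = f*(f + 0) = f*f = f**2)
255 + sqrt(-545 - 321)*r(-12) = 255 + sqrt(-545 - 321)*(-12)**2 = 255 + sqrt(-866)*144 = 255 + (I*sqrt(866))*144 = 255 + 144*I*sqrt(866)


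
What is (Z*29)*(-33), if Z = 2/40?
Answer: -957/20 ≈ -47.850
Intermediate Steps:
Z = 1/20 (Z = 2*(1/40) = 1/20 ≈ 0.050000)
(Z*29)*(-33) = ((1/20)*29)*(-33) = (29/20)*(-33) = -957/20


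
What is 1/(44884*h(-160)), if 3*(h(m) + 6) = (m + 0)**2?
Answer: 3/1148222488 ≈ 2.6127e-9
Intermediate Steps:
h(m) = -6 + m**2/3 (h(m) = -6 + (m + 0)**2/3 = -6 + m**2/3)
1/(44884*h(-160)) = 1/(44884*(-6 + (1/3)*(-160)**2)) = 1/(44884*(-6 + (1/3)*25600)) = 1/(44884*(-6 + 25600/3)) = 1/(44884*(25582/3)) = (1/44884)*(3/25582) = 3/1148222488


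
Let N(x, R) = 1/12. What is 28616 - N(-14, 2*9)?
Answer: 343391/12 ≈ 28616.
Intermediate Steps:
N(x, R) = 1/12
28616 - N(-14, 2*9) = 28616 - 1*1/12 = 28616 - 1/12 = 343391/12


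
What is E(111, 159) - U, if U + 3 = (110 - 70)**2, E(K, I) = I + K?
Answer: -1327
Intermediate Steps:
U = 1597 (U = -3 + (110 - 70)**2 = -3 + 40**2 = -3 + 1600 = 1597)
E(111, 159) - U = (159 + 111) - 1*1597 = 270 - 1597 = -1327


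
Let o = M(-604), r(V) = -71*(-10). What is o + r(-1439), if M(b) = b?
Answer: 106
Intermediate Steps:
r(V) = 710
o = -604
o + r(-1439) = -604 + 710 = 106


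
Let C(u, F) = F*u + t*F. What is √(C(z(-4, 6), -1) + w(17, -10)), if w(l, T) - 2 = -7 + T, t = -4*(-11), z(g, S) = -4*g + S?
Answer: 9*I ≈ 9.0*I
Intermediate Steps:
z(g, S) = S - 4*g
t = 44
w(l, T) = -5 + T (w(l, T) = 2 + (-7 + T) = -5 + T)
C(u, F) = 44*F + F*u (C(u, F) = F*u + 44*F = 44*F + F*u)
√(C(z(-4, 6), -1) + w(17, -10)) = √(-(44 + (6 - 4*(-4))) + (-5 - 10)) = √(-(44 + (6 + 16)) - 15) = √(-(44 + 22) - 15) = √(-1*66 - 15) = √(-66 - 15) = √(-81) = 9*I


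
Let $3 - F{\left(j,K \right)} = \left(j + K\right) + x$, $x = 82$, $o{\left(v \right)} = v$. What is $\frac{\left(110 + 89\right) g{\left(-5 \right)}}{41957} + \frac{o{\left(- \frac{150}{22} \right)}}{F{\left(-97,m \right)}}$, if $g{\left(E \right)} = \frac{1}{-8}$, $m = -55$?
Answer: $- \frac{25333997}{269531768} \approx -0.093993$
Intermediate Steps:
$g{\left(E \right)} = - \frac{1}{8}$
$F{\left(j,K \right)} = -79 - K - j$ ($F{\left(j,K \right)} = 3 - \left(\left(j + K\right) + 82\right) = 3 - \left(\left(K + j\right) + 82\right) = 3 - \left(82 + K + j\right) = -79 - K - j$)
$\frac{\left(110 + 89\right) g{\left(-5 \right)}}{41957} + \frac{o{\left(- \frac{150}{22} \right)}}{F{\left(-97,m \right)}} = \frac{\left(110 + 89\right) \left(- \frac{1}{8}\right)}{41957} + \frac{\left(-150\right) \frac{1}{22}}{-79 - -55 - -97} = 199 \left(- \frac{1}{8}\right) \frac{1}{41957} + \frac{\left(-150\right) \frac{1}{22}}{-79 + 55 + 97} = \left(- \frac{199}{8}\right) \frac{1}{41957} - \frac{75}{11 \cdot 73} = - \frac{199}{335656} - \frac{75}{803} = - \frac{25333997}{269531768}$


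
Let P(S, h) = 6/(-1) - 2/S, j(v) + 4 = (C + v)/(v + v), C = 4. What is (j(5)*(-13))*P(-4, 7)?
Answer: -4433/20 ≈ -221.65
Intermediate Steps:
j(v) = -4 + (4 + v)/(2*v) (j(v) = -4 + (4 + v)/(v + v) = -4 + (4 + v)/((2*v)) = -4 + (4 + v)*(1/(2*v)) = -4 + (4 + v)/(2*v))
P(S, h) = -6 - 2/S (P(S, h) = 6*(-1) - 2/S = -6 - 2/S)
(j(5)*(-13))*P(-4, 7) = ((-7/2 + 2/5)*(-13))*(-6 - 2/(-4)) = ((-7/2 + 2*(⅕))*(-13))*(-6 - 2*(-¼)) = ((-7/2 + ⅖)*(-13))*(-6 + ½) = -31/10*(-13)*(-11/2) = (403/10)*(-11/2) = -4433/20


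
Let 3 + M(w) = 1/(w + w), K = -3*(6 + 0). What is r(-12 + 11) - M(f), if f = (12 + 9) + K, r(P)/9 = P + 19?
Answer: 989/6 ≈ 164.83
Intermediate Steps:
K = -18 (K = -3*6 = -18)
r(P) = 171 + 9*P (r(P) = 9*(P + 19) = 9*(19 + P) = 171 + 9*P)
f = 3 (f = (12 + 9) - 18 = 21 - 18 = 3)
M(w) = -3 + 1/(2*w) (M(w) = -3 + 1/(w + w) = -3 + 1/(2*w))
r(-12 + 11) - M(f) = (171 + 9*(-12 + 11)) - (-3 + (½)/3) = (171 + 9*(-1)) - (-3 + (½)*(⅓)) = (171 - 9) - (-3 + ⅙) = 162 - 1*(-17/6) = 162 + 17/6 = 989/6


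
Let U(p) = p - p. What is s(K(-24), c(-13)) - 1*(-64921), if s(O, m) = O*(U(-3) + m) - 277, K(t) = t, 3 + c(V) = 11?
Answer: 64452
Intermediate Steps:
c(V) = 8 (c(V) = -3 + 11 = 8)
U(p) = 0
s(O, m) = -277 + O*m (s(O, m) = O*(0 + m) - 277 = O*m - 277 = -277 + O*m)
s(K(-24), c(-13)) - 1*(-64921) = (-277 - 24*8) - 1*(-64921) = (-277 - 192) + 64921 = -469 + 64921 = 64452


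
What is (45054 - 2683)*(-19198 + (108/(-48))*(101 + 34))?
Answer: -3305234597/4 ≈ -8.2631e+8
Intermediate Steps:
(45054 - 2683)*(-19198 + (108/(-48))*(101 + 34)) = 42371*(-19198 + (108*(-1/48))*135) = 42371*(-19198 - 9/4*135) = 42371*(-19198 - 1215/4) = 42371*(-78007/4) = -3305234597/4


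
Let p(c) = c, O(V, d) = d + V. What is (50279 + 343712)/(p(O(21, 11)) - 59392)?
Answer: -393991/59360 ≈ -6.6373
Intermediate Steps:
O(V, d) = V + d
(50279 + 343712)/(p(O(21, 11)) - 59392) = (50279 + 343712)/((21 + 11) - 59392) = 393991/(32 - 59392) = 393991/(-59360) = 393991*(-1/59360) = -393991/59360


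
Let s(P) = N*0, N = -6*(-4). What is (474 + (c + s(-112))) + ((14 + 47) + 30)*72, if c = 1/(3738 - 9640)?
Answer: 41467451/5902 ≈ 7026.0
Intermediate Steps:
N = 24
c = -1/5902 (c = 1/(-5902) = -1/5902 ≈ -0.00016943)
s(P) = 0 (s(P) = 24*0 = 0)
(474 + (c + s(-112))) + ((14 + 47) + 30)*72 = (474 + (-1/5902 + 0)) + ((14 + 47) + 30)*72 = (474 - 1/5902) + (61 + 30)*72 = 2797547/5902 + 91*72 = 2797547/5902 + 6552 = 41467451/5902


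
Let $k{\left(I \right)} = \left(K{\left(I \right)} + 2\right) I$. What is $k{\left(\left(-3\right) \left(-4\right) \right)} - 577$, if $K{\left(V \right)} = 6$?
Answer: $-481$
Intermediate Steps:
$k{\left(I \right)} = 8 I$ ($k{\left(I \right)} = \left(6 + 2\right) I = 8 I$)
$k{\left(\left(-3\right) \left(-4\right) \right)} - 577 = 8 \left(\left(-3\right) \left(-4\right)\right) - 577 = 8 \cdot 12 - 577 = 96 - 577 = -481$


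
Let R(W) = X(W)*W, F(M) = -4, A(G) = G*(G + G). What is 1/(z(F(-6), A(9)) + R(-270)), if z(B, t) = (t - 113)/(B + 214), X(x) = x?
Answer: 30/2187007 ≈ 1.3717e-5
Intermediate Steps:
A(G) = 2*G² (A(G) = G*(2*G) = 2*G²)
R(W) = W² (R(W) = W*W = W²)
z(B, t) = (-113 + t)/(214 + B)
1/(z(F(-6), A(9)) + R(-270)) = 1/((-113 + 2*9²)/(214 - 4) + (-270)²) = 1/((-113 + 2*81)/210 + 72900) = 1/((-113 + 162)/210 + 72900) = 1/((1/210)*49 + 72900) = 1/(7/30 + 72900) = 1/(2187007/30) = 30/2187007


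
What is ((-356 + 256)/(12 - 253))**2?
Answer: 10000/58081 ≈ 0.17217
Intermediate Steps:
((-356 + 256)/(12 - 253))**2 = (-100/(-241))**2 = (-100*(-1/241))**2 = (100/241)**2 = 10000/58081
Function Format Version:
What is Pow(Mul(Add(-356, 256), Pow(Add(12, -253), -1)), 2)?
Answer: Rational(10000, 58081) ≈ 0.17217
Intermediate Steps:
Pow(Mul(Add(-356, 256), Pow(Add(12, -253), -1)), 2) = Pow(Mul(-100, Pow(-241, -1)), 2) = Pow(Mul(-100, Rational(-1, 241)), 2) = Pow(Rational(100, 241), 2) = Rational(10000, 58081)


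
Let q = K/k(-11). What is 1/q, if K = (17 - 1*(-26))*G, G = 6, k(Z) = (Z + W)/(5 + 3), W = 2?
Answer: -3/688 ≈ -0.0043605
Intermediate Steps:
k(Z) = ¼ + Z/8 (k(Z) = (Z + 2)/(5 + 3) = (2 + Z)/8 = (2 + Z)*(⅛) = ¼ + Z/8)
K = 258 (K = (17 - 1*(-26))*6 = (17 + 26)*6 = 43*6 = 258)
q = -688/3 (q = 258/(¼ + (⅛)*(-11)) = 258/(¼ - 11/8) = 258/(-9/8) = -8/9*258 = -688/3 ≈ -229.33)
1/q = 1/(-688/3) = -3/688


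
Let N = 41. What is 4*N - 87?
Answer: 77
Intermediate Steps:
4*N - 87 = 4*41 - 87 = 164 - 87 = 77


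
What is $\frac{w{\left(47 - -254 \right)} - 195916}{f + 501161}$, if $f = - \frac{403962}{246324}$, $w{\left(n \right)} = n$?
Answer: $- \frac{68639130}{175851251} \approx -0.39033$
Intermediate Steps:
$f = - \frac{5179}{3158}$ ($f = \left(-403962\right) \frac{1}{246324} = - \frac{5179}{3158} \approx -1.64$)
$\frac{w{\left(47 - -254 \right)} - 195916}{f + 501161} = \frac{\left(47 - -254\right) - 195916}{- \frac{5179}{3158} + 501161} = \frac{\left(47 + 254\right) - 195916}{\frac{1582661259}{3158}} = \left(301 - 195916\right) \frac{3158}{1582661259} = \left(-195615\right) \frac{3158}{1582661259} = - \frac{68639130}{175851251}$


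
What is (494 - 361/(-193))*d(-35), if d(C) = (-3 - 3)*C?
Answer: 20097630/193 ≈ 1.0413e+5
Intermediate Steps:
d(C) = -6*C
(494 - 361/(-193))*d(-35) = (494 - 361/(-193))*(-6*(-35)) = (494 - 361*(-1/193))*210 = (494 + 361/193)*210 = (95703/193)*210 = 20097630/193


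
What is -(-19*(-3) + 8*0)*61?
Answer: -3477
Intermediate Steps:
-(-19*(-3) + 8*0)*61 = -(57 + 0)*61 = -57*61 = -1*3477 = -3477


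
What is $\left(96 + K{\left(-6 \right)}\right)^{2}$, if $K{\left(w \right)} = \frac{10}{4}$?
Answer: $\frac{38809}{4} \approx 9702.3$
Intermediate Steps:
$K{\left(w \right)} = \frac{5}{2}$ ($K{\left(w \right)} = 10 \cdot \frac{1}{4} = \frac{5}{2}$)
$\left(96 + K{\left(-6 \right)}\right)^{2} = \left(96 + \frac{5}{2}\right)^{2} = \left(\frac{197}{2}\right)^{2} = \frac{38809}{4}$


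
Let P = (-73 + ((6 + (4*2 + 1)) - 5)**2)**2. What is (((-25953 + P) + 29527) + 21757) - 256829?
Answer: -230769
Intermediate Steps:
P = 729 (P = (-73 + ((6 + (8 + 1)) - 5)**2)**2 = (-73 + ((6 + 9) - 5)**2)**2 = (-73 + (15 - 5)**2)**2 = (-73 + 10**2)**2 = (-73 + 100)**2 = 27**2 = 729)
(((-25953 + P) + 29527) + 21757) - 256829 = (((-25953 + 729) + 29527) + 21757) - 256829 = ((-25224 + 29527) + 21757) - 256829 = (4303 + 21757) - 256829 = 26060 - 256829 = -230769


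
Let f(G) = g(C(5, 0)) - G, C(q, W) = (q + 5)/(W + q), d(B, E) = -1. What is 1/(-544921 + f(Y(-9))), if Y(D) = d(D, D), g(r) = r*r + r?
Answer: -1/544914 ≈ -1.8352e-6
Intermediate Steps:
C(q, W) = (5 + q)/(W + q)
g(r) = r + r² (g(r) = r² + r = r + r²)
Y(D) = -1
f(G) = 6 - G (f(G) = ((5 + 5)/(0 + 5))*(1 + (5 + 5)/(0 + 5)) - G = (10/5)*(1 + 10/5) - G = ((⅕)*10)*(1 + (⅕)*10) - G = 2*(1 + 2) - G = 2*3 - G = 6 - G)
1/(-544921 + f(Y(-9))) = 1/(-544921 + (6 - 1*(-1))) = 1/(-544921 + (6 + 1)) = 1/(-544921 + 7) = 1/(-544914) = -1/544914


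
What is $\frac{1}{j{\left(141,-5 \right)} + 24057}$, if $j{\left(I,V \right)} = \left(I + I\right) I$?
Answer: $\frac{1}{63819} \approx 1.5669 \cdot 10^{-5}$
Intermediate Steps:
$j{\left(I,V \right)} = 2 I^{2}$ ($j{\left(I,V \right)} = 2 I I = 2 I^{2}$)
$\frac{1}{j{\left(141,-5 \right)} + 24057} = \frac{1}{2 \cdot 141^{2} + 24057} = \frac{1}{2 \cdot 19881 + 24057} = \frac{1}{39762 + 24057} = \frac{1}{63819}$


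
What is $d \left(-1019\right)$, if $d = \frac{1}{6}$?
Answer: $- \frac{1019}{6} \approx -169.83$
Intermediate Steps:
$d = \frac{1}{6} \approx 0.16667$
$d \left(-1019\right) = \frac{1}{6} \left(-1019\right) = - \frac{1019}{6}$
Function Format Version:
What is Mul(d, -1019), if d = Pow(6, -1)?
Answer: Rational(-1019, 6) ≈ -169.83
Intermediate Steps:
d = Rational(1, 6) ≈ 0.16667
Mul(d, -1019) = Mul(Rational(1, 6), -1019) = Rational(-1019, 6)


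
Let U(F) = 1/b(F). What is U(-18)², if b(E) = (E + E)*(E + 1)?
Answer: 1/374544 ≈ 2.6699e-6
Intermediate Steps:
b(E) = 2*E*(1 + E) (b(E) = (2*E)*(1 + E) = 2*E*(1 + E))
U(F) = 1/(2*F*(1 + F))
U(-18)² = ((½)/(-18*(1 - 18)))² = ((½)*(-1/18)/(-17))² = ((½)*(-1/18)*(-1/17))² = (1/612)² = 1/374544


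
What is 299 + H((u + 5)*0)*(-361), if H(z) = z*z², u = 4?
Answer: 299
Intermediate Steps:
H(z) = z³
299 + H((u + 5)*0)*(-361) = 299 + ((4 + 5)*0)³*(-361) = 299 + (9*0)³*(-361) = 299 + 0³*(-361) = 299 + 0*(-361) = 299 + 0 = 299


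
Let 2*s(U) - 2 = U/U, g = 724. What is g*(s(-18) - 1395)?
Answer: -1008894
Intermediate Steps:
s(U) = 3/2 (s(U) = 1 + (U/U)/2 = 1 + (½)*1 = 1 + ½ = 3/2)
g*(s(-18) - 1395) = 724*(3/2 - 1395) = 724*(-2787/2) = -1008894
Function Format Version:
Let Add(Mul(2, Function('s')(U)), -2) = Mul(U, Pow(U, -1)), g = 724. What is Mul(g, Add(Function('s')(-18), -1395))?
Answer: -1008894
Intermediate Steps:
Function('s')(U) = Rational(3, 2) (Function('s')(U) = Add(1, Mul(Rational(1, 2), Mul(U, Pow(U, -1)))) = Add(1, Mul(Rational(1, 2), 1)) = Add(1, Rational(1, 2)) = Rational(3, 2))
Mul(g, Add(Function('s')(-18), -1395)) = Mul(724, Add(Rational(3, 2), -1395)) = Mul(724, Rational(-2787, 2)) = -1008894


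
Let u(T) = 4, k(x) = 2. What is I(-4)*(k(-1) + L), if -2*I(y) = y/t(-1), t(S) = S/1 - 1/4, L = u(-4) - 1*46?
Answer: 64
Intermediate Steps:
L = -42 (L = 4 - 1*46 = 4 - 46 = -42)
t(S) = -¼ + S (t(S) = S*1 - 1*¼ = S - ¼ = -¼ + S)
I(y) = 2*y/5 (I(y) = -y/(2*(-¼ - 1)) = -y/(2*(-5/4)) = -y*(-4)/(2*5) = -(-2)*y/5 = 2*y/5)
I(-4)*(k(-1) + L) = ((⅖)*(-4))*(2 - 42) = -8/5*(-40) = 64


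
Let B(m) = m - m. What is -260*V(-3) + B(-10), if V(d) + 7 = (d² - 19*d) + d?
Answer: -14560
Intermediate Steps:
B(m) = 0
V(d) = -7 + d² - 18*d (V(d) = -7 + ((d² - 19*d) + d) = -7 + (d² - 18*d) = -7 + d² - 18*d)
-260*V(-3) + B(-10) = -260*(-7 + (-3)² - 18*(-3)) + 0 = -260*(-7 + 9 + 54) + 0 = -260*56 + 0 = -14560 + 0 = -14560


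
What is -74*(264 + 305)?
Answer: -42106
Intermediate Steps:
-74*(264 + 305) = -74*569 = -42106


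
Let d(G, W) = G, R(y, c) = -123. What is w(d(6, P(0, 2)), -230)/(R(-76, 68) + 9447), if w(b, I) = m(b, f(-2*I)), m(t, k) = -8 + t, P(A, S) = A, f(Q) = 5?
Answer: -1/4662 ≈ -0.00021450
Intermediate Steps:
w(b, I) = -8 + b
w(d(6, P(0, 2)), -230)/(R(-76, 68) + 9447) = (-8 + 6)/(-123 + 9447) = -2/9324 = -2*1/9324 = -1/4662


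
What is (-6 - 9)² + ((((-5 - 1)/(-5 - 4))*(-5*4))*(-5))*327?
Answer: 22025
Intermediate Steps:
(-6 - 9)² + ((((-5 - 1)/(-5 - 4))*(-5*4))*(-5))*327 = (-15)² + ((-6/(-9)*(-20))*(-5))*327 = 225 + ((-6*(-⅑)*(-20))*(-5))*327 = 225 + (((⅔)*(-20))*(-5))*327 = 225 - 40/3*(-5)*327 = 225 + (200/3)*327 = 225 + 21800 = 22025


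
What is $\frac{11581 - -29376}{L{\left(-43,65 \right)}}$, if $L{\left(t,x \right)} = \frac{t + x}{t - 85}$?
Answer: $- \frac{2621248}{11} \approx -2.383 \cdot 10^{5}$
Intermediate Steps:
$L{\left(t,x \right)} = \frac{t + x}{-85 + t}$
$\frac{11581 - -29376}{L{\left(-43,65 \right)}} = \frac{11581 - -29376}{\frac{1}{-85 - 43} \left(-43 + 65\right)} = \frac{11581 + 29376}{\frac{1}{-128} \cdot 22} = \frac{40957}{\left(- \frac{1}{128}\right) 22} = \frac{40957}{- \frac{11}{64}} = 40957 \left(- \frac{64}{11}\right) = - \frac{2621248}{11}$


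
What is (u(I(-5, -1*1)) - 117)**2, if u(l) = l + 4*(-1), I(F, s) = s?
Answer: 14884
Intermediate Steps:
u(l) = -4 + l (u(l) = l - 4 = -4 + l)
(u(I(-5, -1*1)) - 117)**2 = ((-4 - 1*1) - 117)**2 = ((-4 - 1) - 117)**2 = (-5 - 117)**2 = (-122)**2 = 14884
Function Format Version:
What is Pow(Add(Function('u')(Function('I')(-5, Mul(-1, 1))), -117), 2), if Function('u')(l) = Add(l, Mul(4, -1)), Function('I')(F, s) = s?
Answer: 14884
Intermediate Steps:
Function('u')(l) = Add(-4, l) (Function('u')(l) = Add(l, -4) = Add(-4, l))
Pow(Add(Function('u')(Function('I')(-5, Mul(-1, 1))), -117), 2) = Pow(Add(Add(-4, Mul(-1, 1)), -117), 2) = Pow(Add(Add(-4, -1), -117), 2) = Pow(Add(-5, -117), 2) = Pow(-122, 2) = 14884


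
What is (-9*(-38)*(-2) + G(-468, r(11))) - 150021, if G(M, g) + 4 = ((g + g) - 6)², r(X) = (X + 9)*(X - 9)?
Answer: -145233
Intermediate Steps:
r(X) = (-9 + X)*(9 + X) (r(X) = (9 + X)*(-9 + X) = (-9 + X)*(9 + X))
G(M, g) = -4 + (-6 + 2*g)² (G(M, g) = -4 + ((g + g) - 6)² = -4 + (2*g - 6)² = -4 + (-6 + 2*g)²)
(-9*(-38)*(-2) + G(-468, r(11))) - 150021 = (-9*(-38)*(-2) + (-4 + 4*(-3 + (-81 + 11²))²)) - 150021 = (342*(-2) + (-4 + 4*(-3 + (-81 + 121))²)) - 150021 = (-684 + (-4 + 4*(-3 + 40)²)) - 150021 = (-684 + (-4 + 4*37²)) - 150021 = (-684 + (-4 + 4*1369)) - 150021 = (-684 + (-4 + 5476)) - 150021 = (-684 + 5472) - 150021 = 4788 - 150021 = -145233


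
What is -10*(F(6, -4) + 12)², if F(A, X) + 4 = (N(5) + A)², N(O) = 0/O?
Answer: -19360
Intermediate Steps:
N(O) = 0
F(A, X) = -4 + A² (F(A, X) = -4 + (0 + A)² = -4 + A²)
-10*(F(6, -4) + 12)² = -10*((-4 + 6²) + 12)² = -10*((-4 + 36) + 12)² = -10*(32 + 12)² = -10*44² = -10*1936 = -19360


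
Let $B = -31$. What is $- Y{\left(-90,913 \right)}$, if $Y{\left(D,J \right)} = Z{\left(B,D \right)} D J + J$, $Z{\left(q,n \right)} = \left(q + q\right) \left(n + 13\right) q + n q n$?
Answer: $-32793554893$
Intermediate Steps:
$Z{\left(q,n \right)} = q n^{2} + 2 q^{2} \left(13 + n\right)$ ($Z{\left(q,n \right)} = 2 q \left(13 + n\right) q + q n^{2} = 2 q^{2} \left(13 + n\right) + q n^{2} = q n^{2} + 2 q^{2} \left(13 + n\right)$)
$Y{\left(D,J \right)} = J + D J \left(24986 - 31 D^{2} + 1922 D\right)$ ($Y{\left(D,J \right)} = - 31 \left(D^{2} + 26 \left(-31\right) + 2 D \left(-31\right)\right) D J + J = - 31 \left(D^{2} - 806 - 62 D\right) D J + J = - 31 \left(-806 + D^{2} - 62 D\right) D J + J = \left(24986 - 31 D^{2} + 1922 D\right) D J + J = D \left(24986 - 31 D^{2} + 1922 D\right) J + J = D J \left(24986 - 31 D^{2} + 1922 D\right) + J = J + D J \left(24986 - 31 D^{2} + 1922 D\right)$)
$- Y{\left(-90,913 \right)} = - 913 \left(1 + 31 \left(-90\right) \left(806 - \left(-90\right)^{2} + 62 \left(-90\right)\right)\right) = - 913 \left(1 + 31 \left(-90\right) \left(806 - 8100 - 5580\right)\right) = - 913 \left(1 + 31 \left(-90\right) \left(-12874\right)\right) = - 913 \left(1 + 35918460\right) = - 913 \cdot 35918461 = \left(-1\right) 32793554893 = -32793554893$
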